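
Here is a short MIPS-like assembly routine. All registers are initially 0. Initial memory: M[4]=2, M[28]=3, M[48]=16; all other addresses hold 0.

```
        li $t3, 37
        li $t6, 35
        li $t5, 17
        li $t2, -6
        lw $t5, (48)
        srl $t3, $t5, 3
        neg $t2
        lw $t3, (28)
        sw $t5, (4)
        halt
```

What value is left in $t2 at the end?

li $t3, 37 → $t3=37
li $t6, 35 → $t6=35
li $t5, 17 → $t5=17
li $t2, -6 → $t2=-6
lw $t5, (48) → $t5=M[48]=16
srl $t3, $t5, 3 → $t3=16>>3=2
neg $t2 → $t2=-(-6)=6
lw $t3, (28) → $t3=M[28]=3
sw $t5, (4) → M[4]=16
halt.

6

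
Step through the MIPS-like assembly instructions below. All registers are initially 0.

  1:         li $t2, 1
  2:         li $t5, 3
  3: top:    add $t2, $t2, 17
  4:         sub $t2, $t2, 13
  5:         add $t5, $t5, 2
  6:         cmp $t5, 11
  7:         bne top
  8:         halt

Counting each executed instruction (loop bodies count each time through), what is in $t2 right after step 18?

$t2=1
$t5=3
$t2=1+17=18
$t2=18-13=5
$t5=3+2=5
cmp $t5, 11  (cmp 5,11)
bne top: taken
$t2=5+17=22
$t2=22-13=9
$t5=5+2=7
cmp $t5, 11  (cmp 7,11)
bne top: taken
$t2=9+17=26
$t2=26-13=13
$t5=7+2=9
cmp $t5, 11  (cmp 9,11)
bne top: taken
$t2=13+17=30
After step 18: $t2 = 30.

30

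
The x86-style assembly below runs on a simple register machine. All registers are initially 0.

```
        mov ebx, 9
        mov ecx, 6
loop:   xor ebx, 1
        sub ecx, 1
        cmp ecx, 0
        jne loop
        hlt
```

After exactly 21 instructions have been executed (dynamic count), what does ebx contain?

mov ebx, 9 → ebx=9
mov ecx, 6 → ecx=6
xor ebx, 1 → ebx=9^1=8
sub ecx, 1 → ecx=6-1=5
cmp ecx, 0  (cmp 5,0)
jne loop: taken
xor ebx, 1 → ebx=8^1=9
sub ecx, 1 → ecx=5-1=4
cmp ecx, 0  (cmp 4,0)
jne loop: taken
xor ebx, 1 → ebx=9^1=8
sub ecx, 1 → ecx=4-1=3
cmp ecx, 0  (cmp 3,0)
jne loop: taken
xor ebx, 1 → ebx=8^1=9
sub ecx, 1 → ecx=3-1=2
cmp ecx, 0  (cmp 2,0)
jne loop: taken
xor ebx, 1 → ebx=9^1=8
sub ecx, 1 → ecx=2-1=1
cmp ecx, 0  (cmp 1,0)
After step 21: ebx = 8.

8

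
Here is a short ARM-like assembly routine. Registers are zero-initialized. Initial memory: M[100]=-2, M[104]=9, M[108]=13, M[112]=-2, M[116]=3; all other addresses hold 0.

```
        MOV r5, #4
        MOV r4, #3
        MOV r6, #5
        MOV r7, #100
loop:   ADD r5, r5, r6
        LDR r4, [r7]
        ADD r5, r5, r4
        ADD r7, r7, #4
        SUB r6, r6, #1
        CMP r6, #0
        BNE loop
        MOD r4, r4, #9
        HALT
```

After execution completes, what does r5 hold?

MOV r5, #4 → r5=4
MOV r4, #3 → r4=3
MOV r6, #5 → r6=5
MOV r7, #100 → r7=100
ADD r5, r5, r6 → r5=4+5=9
LDR r4, [r7] → r4=M[100]=-2
ADD r5, r5, r4 → r5=9+(-2)=7
ADD r7, r7, #4 → r7=100+4=104
SUB r6, r6, #1 → r6=5-1=4
CMP r6, #0  (cmp 4,0)
BNE loop: taken
ADD r5, r5, r6 → r5=7+4=11
LDR r4, [r7] → r4=M[104]=9
ADD r5, r5, r4 → r5=11+9=20
ADD r7, r7, #4 → r7=104+4=108
SUB r6, r6, #1 → r6=4-1=3
CMP r6, #0  (cmp 3,0)
BNE loop: taken
ADD r5, r5, r6 → r5=20+3=23
LDR r4, [r7] → r4=M[108]=13
ADD r5, r5, r4 → r5=23+13=36
ADD r7, r7, #4 → r7=108+4=112
SUB r6, r6, #1 → r6=3-1=2
CMP r6, #0  (cmp 2,0)
BNE loop: taken
ADD r5, r5, r6 → r5=36+2=38
LDR r4, [r7] → r4=M[112]=-2
ADD r5, r5, r4 → r5=38+(-2)=36
ADD r7, r7, #4 → r7=112+4=116
SUB r6, r6, #1 → r6=2-1=1
CMP r6, #0  (cmp 1,0)
BNE loop: taken
ADD r5, r5, r6 → r5=36+1=37
LDR r4, [r7] → r4=M[116]=3
ADD r5, r5, r4 → r5=37+3=40
ADD r7, r7, #4 → r7=116+4=120
SUB r6, r6, #1 → r6=1-1=0
CMP r6, #0  (cmp 0,0)
BNE loop: not taken
MOD r4, r4, #9 → r4=3%9=3
halt.

40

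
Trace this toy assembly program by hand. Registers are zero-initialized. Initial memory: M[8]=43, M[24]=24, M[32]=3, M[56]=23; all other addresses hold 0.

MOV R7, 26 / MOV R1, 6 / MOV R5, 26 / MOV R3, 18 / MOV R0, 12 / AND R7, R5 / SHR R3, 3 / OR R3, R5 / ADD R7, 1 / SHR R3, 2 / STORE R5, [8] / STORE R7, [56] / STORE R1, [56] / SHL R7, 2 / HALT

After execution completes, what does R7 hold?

108

R7=26
R1=6
R5=26
R3=18
R0=12
R7=26&26=26
R3=18>>3=2
R3=2|26=26
R7=26+1=27
R3=26>>2=6
STORE R5, [8] → M[8]=26
STORE R7, [56] → M[56]=27
STORE R1, [56] → M[56]=6
R7=27<<2=108
halt.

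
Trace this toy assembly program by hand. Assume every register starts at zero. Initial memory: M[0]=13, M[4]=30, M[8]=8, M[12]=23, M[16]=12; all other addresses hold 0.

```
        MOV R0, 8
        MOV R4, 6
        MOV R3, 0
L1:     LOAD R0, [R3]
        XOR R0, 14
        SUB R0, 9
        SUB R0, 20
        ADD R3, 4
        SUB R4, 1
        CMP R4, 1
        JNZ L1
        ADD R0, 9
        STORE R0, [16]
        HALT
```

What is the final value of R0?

-18

MOV R0, 8 → R0=8
MOV R4, 6 → R4=6
MOV R3, 0 → R3=0
LOAD R0, [R3] → R0=M[0]=13
XOR R0, 14 → R0=13^14=3
SUB R0, 9 → R0=3-9=-6
SUB R0, 20 → R0=(-6)-20=-26
ADD R3, 4 → R3=0+4=4
SUB R4, 1 → R4=6-1=5
CMP R4, 1  (cmp 5,1)
JNZ L1: taken
LOAD R0, [R3] → R0=M[4]=30
XOR R0, 14 → R0=30^14=16
SUB R0, 9 → R0=16-9=7
SUB R0, 20 → R0=7-20=-13
ADD R3, 4 → R3=4+4=8
SUB R4, 1 → R4=5-1=4
CMP R4, 1  (cmp 4,1)
JNZ L1: taken
LOAD R0, [R3] → R0=M[8]=8
XOR R0, 14 → R0=8^14=6
SUB R0, 9 → R0=6-9=-3
SUB R0, 20 → R0=(-3)-20=-23
ADD R3, 4 → R3=8+4=12
SUB R4, 1 → R4=4-1=3
CMP R4, 1  (cmp 3,1)
JNZ L1: taken
LOAD R0, [R3] → R0=M[12]=23
XOR R0, 14 → R0=23^14=25
SUB R0, 9 → R0=25-9=16
SUB R0, 20 → R0=16-20=-4
ADD R3, 4 → R3=12+4=16
SUB R4, 1 → R4=3-1=2
CMP R4, 1  (cmp 2,1)
JNZ L1: taken
LOAD R0, [R3] → R0=M[16]=12
XOR R0, 14 → R0=12^14=2
SUB R0, 9 → R0=2-9=-7
SUB R0, 20 → R0=(-7)-20=-27
ADD R3, 4 → R3=16+4=20
SUB R4, 1 → R4=2-1=1
CMP R4, 1  (cmp 1,1)
JNZ L1: not taken
ADD R0, 9 → R0=(-27)+9=-18
STORE R0, [16] → M[16]=-18
halt.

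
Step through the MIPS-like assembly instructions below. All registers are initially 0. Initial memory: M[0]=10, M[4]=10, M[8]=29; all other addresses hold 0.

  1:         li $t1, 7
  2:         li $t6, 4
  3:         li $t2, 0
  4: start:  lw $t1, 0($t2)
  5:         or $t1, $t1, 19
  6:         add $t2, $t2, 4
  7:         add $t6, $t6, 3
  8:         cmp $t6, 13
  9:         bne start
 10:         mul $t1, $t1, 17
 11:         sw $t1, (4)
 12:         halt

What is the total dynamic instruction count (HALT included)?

24

after li $t1, 7: $t1=7
after li $t6, 4: $t6=4
after li $t2, 0: $t2=0
after lw $t1, 0($t2): $t1=M[0]=10
after or $t1, $t1, 19: $t1=10|19=27
after add $t2, $t2, 4: $t2=0+4=4
after add $t6, $t6, 3: $t6=4+3=7
cmp $t6, 13  (cmp 7,13)
bne start: taken
after lw $t1, 0($t2): $t1=M[4]=10
after or $t1, $t1, 19: $t1=10|19=27
after add $t2, $t2, 4: $t2=4+4=8
after add $t6, $t6, 3: $t6=7+3=10
cmp $t6, 13  (cmp 10,13)
bne start: taken
after lw $t1, 0($t2): $t1=M[8]=29
after or $t1, $t1, 19: $t1=29|19=31
after add $t2, $t2, 4: $t2=8+4=12
after add $t6, $t6, 3: $t6=10+3=13
cmp $t6, 13  (cmp 13,13)
bne start: not taken
after mul $t1, $t1, 17: $t1=31*17=527
sw $t1, (4) → M[4]=527
halt.
Total executed instructions: 24.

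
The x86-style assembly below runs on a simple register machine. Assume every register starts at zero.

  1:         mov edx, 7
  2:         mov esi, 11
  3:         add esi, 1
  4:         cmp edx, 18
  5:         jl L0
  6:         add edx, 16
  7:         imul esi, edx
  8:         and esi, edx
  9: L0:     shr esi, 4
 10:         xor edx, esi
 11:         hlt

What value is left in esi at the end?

0

after mov edx, 7: edx=7
after mov esi, 11: esi=11
after add esi, 1: esi=11+1=12
cmp edx, 18  (cmp 7,18)
jl L0: taken
after shr esi, 4: esi=12>>4=0
after xor edx, esi: edx=7^0=7
halt.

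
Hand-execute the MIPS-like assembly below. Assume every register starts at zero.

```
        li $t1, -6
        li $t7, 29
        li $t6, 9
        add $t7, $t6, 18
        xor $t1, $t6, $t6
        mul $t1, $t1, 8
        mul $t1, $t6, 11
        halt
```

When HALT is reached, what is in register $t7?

$t1=-6
$t7=29
$t6=9
$t7=9+18=27
$t1=9^9=0
$t1=0*8=0
$t1=9*11=99
halt.

27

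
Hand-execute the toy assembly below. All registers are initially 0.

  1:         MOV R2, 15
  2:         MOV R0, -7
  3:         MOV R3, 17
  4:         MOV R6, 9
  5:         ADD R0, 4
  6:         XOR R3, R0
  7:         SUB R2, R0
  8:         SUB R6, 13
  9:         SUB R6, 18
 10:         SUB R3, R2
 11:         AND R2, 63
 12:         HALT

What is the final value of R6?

MOV R2, 15 → R2=15
MOV R0, -7 → R0=-7
MOV R3, 17 → R3=17
MOV R6, 9 → R6=9
ADD R0, 4 → R0=(-7)+4=-3
XOR R3, R0 → R3=17^(-3)=-20
SUB R2, R0 → R2=15-(-3)=18
SUB R6, 13 → R6=9-13=-4
SUB R6, 18 → R6=(-4)-18=-22
SUB R3, R2 → R3=(-20)-18=-38
AND R2, 63 → R2=18&63=18
halt.

-22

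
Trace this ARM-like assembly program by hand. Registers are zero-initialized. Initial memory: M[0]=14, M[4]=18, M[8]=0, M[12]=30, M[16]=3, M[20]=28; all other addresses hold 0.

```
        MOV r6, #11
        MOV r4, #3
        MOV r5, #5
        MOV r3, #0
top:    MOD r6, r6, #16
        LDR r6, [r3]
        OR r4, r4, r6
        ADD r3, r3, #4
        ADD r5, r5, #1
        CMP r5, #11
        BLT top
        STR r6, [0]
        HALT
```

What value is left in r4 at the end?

31

after MOV r6, #11: r6=11
after MOV r4, #3: r4=3
after MOV r5, #5: r5=5
after MOV r3, #0: r3=0
after MOD r6, r6, #16: r6=11%16=11
after LDR r6, [r3]: r6=M[0]=14
after OR r4, r4, r6: r4=3|14=15
after ADD r3, r3, #4: r3=0+4=4
after ADD r5, r5, #1: r5=5+1=6
CMP r5, #11  (cmp 6,11)
BLT top: taken
after MOD r6, r6, #16: r6=14%16=14
after LDR r6, [r3]: r6=M[4]=18
after OR r4, r4, r6: r4=15|18=31
after ADD r3, r3, #4: r3=4+4=8
after ADD r5, r5, #1: r5=6+1=7
CMP r5, #11  (cmp 7,11)
BLT top: taken
after MOD r6, r6, #16: r6=18%16=2
after LDR r6, [r3]: r6=M[8]=0
after OR r4, r4, r6: r4=31|0=31
after ADD r3, r3, #4: r3=8+4=12
after ADD r5, r5, #1: r5=7+1=8
CMP r5, #11  (cmp 8,11)
BLT top: taken
after MOD r6, r6, #16: r6=0%16=0
after LDR r6, [r3]: r6=M[12]=30
after OR r4, r4, r6: r4=31|30=31
after ADD r3, r3, #4: r3=12+4=16
after ADD r5, r5, #1: r5=8+1=9
CMP r5, #11  (cmp 9,11)
BLT top: taken
after MOD r6, r6, #16: r6=30%16=14
after LDR r6, [r3]: r6=M[16]=3
after OR r4, r4, r6: r4=31|3=31
after ADD r3, r3, #4: r3=16+4=20
after ADD r5, r5, #1: r5=9+1=10
CMP r5, #11  (cmp 10,11)
BLT top: taken
after MOD r6, r6, #16: r6=3%16=3
after LDR r6, [r3]: r6=M[20]=28
after OR r4, r4, r6: r4=31|28=31
after ADD r3, r3, #4: r3=20+4=24
after ADD r5, r5, #1: r5=10+1=11
CMP r5, #11  (cmp 11,11)
BLT top: not taken
STR r6, [0] → M[0]=28
halt.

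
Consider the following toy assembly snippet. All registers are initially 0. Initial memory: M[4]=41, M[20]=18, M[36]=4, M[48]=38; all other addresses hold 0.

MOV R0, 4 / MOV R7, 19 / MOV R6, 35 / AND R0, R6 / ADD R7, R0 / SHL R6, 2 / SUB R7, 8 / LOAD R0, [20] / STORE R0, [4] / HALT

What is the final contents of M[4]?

R0=4
R7=19
R6=35
R0=4&35=0
R7=19+0=19
R6=35<<2=140
R7=19-8=11
R0=M[20]=18
STORE R0, [4] → M[4]=18
halt.

18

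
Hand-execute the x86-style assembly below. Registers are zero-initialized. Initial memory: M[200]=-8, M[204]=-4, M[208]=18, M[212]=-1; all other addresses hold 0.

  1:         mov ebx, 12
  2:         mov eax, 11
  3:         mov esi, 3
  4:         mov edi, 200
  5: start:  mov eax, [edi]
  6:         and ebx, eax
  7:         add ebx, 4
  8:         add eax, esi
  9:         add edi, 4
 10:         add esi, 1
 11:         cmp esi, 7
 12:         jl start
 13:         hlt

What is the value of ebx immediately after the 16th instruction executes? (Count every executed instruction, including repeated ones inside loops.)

after mov ebx, 12: ebx=12
after mov eax, 11: eax=11
after mov esi, 3: esi=3
after mov edi, 200: edi=200
after mov eax, [edi]: eax=M[200]=-8
after and ebx, eax: ebx=12&(-8)=8
after add ebx, 4: ebx=8+4=12
after add eax, esi: eax=(-8)+3=-5
after add edi, 4: edi=200+4=204
after add esi, 1: esi=3+1=4
cmp esi, 7  (cmp 4,7)
jl start: taken
after mov eax, [edi]: eax=M[204]=-4
after and ebx, eax: ebx=12&(-4)=12
after add ebx, 4: ebx=12+4=16
after add eax, esi: eax=(-4)+4=0
After step 16: ebx = 16.

16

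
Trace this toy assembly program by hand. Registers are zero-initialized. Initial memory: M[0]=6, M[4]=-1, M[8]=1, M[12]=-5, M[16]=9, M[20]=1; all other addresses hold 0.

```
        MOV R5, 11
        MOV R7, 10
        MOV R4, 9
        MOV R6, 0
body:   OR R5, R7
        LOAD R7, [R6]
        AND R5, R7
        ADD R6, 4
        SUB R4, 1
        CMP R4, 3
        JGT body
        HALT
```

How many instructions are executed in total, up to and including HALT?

47

R5=11
R7=10
R4=9
R6=0
R5=11|10=11
R7=M[0]=6
R5=11&6=2
R6=0+4=4
R4=9-1=8
CMP R4, 3  (cmp 8,3)
JGT body: taken
R5=2|6=6
R7=M[4]=-1
R5=6&(-1)=6
R6=4+4=8
R4=8-1=7
CMP R4, 3  (cmp 7,3)
JGT body: taken
R5=6|(-1)=-1
R7=M[8]=1
R5=(-1)&1=1
R6=8+4=12
R4=7-1=6
CMP R4, 3  (cmp 6,3)
JGT body: taken
R5=1|1=1
R7=M[12]=-5
R5=1&(-5)=1
R6=12+4=16
R4=6-1=5
CMP R4, 3  (cmp 5,3)
JGT body: taken
R5=1|(-5)=-5
R7=M[16]=9
R5=(-5)&9=9
R6=16+4=20
R4=5-1=4
CMP R4, 3  (cmp 4,3)
JGT body: taken
R5=9|9=9
R7=M[20]=1
R5=9&1=1
R6=20+4=24
R4=4-1=3
CMP R4, 3  (cmp 3,3)
JGT body: not taken
halt.
Total executed instructions: 47.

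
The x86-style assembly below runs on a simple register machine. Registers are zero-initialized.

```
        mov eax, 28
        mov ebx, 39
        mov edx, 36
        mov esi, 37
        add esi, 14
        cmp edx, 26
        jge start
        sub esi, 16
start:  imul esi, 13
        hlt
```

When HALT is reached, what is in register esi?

after mov eax, 28: eax=28
after mov ebx, 39: ebx=39
after mov edx, 36: edx=36
after mov esi, 37: esi=37
after add esi, 14: esi=37+14=51
cmp edx, 26  (cmp 36,26)
jge start: taken
after imul esi, 13: esi=51*13=663
halt.

663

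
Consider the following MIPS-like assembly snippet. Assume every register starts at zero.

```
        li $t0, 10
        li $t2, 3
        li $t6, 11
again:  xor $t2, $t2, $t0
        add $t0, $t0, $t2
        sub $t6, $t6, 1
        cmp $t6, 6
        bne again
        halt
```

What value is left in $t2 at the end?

228

$t0=10
$t2=3
$t6=11
$t2=3^10=9
$t0=10+9=19
$t6=11-1=10
cmp $t6, 6  (cmp 10,6)
bne again: taken
$t2=9^19=26
$t0=19+26=45
$t6=10-1=9
cmp $t6, 6  (cmp 9,6)
bne again: taken
$t2=26^45=55
$t0=45+55=100
$t6=9-1=8
cmp $t6, 6  (cmp 8,6)
bne again: taken
$t2=55^100=83
$t0=100+83=183
$t6=8-1=7
cmp $t6, 6  (cmp 7,6)
bne again: taken
$t2=83^183=228
$t0=183+228=411
$t6=7-1=6
cmp $t6, 6  (cmp 6,6)
bne again: not taken
halt.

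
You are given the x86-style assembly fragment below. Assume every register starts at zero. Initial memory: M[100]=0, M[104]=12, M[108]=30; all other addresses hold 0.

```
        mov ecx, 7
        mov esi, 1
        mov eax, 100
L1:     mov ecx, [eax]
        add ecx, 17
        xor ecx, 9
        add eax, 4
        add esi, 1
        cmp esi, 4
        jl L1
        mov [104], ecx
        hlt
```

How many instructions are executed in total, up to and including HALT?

ecx=7
esi=1
eax=100
ecx=M[100]=0
ecx=0+17=17
ecx=17^9=24
eax=100+4=104
esi=1+1=2
cmp esi, 4  (cmp 2,4)
jl L1: taken
ecx=M[104]=12
ecx=12+17=29
ecx=29^9=20
eax=104+4=108
esi=2+1=3
cmp esi, 4  (cmp 3,4)
jl L1: taken
ecx=M[108]=30
ecx=30+17=47
ecx=47^9=38
eax=108+4=112
esi=3+1=4
cmp esi, 4  (cmp 4,4)
jl L1: not taken
mov [104], ecx → M[104]=38
halt.
Total executed instructions: 26.

26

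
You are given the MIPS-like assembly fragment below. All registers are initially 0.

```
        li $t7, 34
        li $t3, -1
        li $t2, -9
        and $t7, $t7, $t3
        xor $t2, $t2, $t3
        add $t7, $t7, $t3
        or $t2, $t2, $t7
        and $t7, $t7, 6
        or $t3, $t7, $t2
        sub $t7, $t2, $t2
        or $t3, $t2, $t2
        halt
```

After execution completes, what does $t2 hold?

41

$t7=34
$t3=-1
$t2=-9
$t7=34&(-1)=34
$t2=(-9)^(-1)=8
$t7=34+(-1)=33
$t2=8|33=41
$t7=33&6=0
$t3=0|41=41
$t7=41-41=0
$t3=41|41=41
halt.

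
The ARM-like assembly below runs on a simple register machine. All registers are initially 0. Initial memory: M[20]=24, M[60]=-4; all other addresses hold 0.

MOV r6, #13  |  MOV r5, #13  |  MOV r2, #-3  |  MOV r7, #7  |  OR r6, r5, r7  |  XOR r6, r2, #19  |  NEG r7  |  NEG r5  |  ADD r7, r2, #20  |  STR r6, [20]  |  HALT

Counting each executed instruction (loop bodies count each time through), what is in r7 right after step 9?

MOV r6, #13 → r6=13
MOV r5, #13 → r5=13
MOV r2, #-3 → r2=-3
MOV r7, #7 → r7=7
OR r6, r5, r7 → r6=13|7=15
XOR r6, r2, #19 → r6=(-3)^19=-18
NEG r7 → r7=-(7)=-7
NEG r5 → r5=-(13)=-13
ADD r7, r2, #20 → r7=(-3)+20=17
After step 9: r7 = 17.

17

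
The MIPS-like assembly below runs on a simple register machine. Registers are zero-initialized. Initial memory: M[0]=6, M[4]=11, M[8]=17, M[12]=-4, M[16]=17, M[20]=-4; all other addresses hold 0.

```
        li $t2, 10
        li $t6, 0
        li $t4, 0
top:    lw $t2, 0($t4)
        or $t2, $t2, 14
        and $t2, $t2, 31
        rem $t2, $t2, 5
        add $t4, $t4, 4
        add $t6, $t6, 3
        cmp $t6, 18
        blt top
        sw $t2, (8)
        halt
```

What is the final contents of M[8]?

$t2=10
$t6=0
$t4=0
$t2=M[0]=6
$t2=6|14=14
$t2=14&31=14
$t2=14%5=4
$t4=0+4=4
$t6=0+3=3
cmp $t6, 18  (cmp 3,18)
blt top: taken
$t2=M[4]=11
$t2=11|14=15
$t2=15&31=15
$t2=15%5=0
$t4=4+4=8
$t6=3+3=6
cmp $t6, 18  (cmp 6,18)
blt top: taken
$t2=M[8]=17
$t2=17|14=31
$t2=31&31=31
$t2=31%5=1
$t4=8+4=12
$t6=6+3=9
cmp $t6, 18  (cmp 9,18)
blt top: taken
$t2=M[12]=-4
$t2=(-4)|14=-2
$t2=(-2)&31=30
$t2=30%5=0
$t4=12+4=16
$t6=9+3=12
cmp $t6, 18  (cmp 12,18)
blt top: taken
$t2=M[16]=17
$t2=17|14=31
$t2=31&31=31
$t2=31%5=1
$t4=16+4=20
$t6=12+3=15
cmp $t6, 18  (cmp 15,18)
blt top: taken
$t2=M[20]=-4
$t2=(-4)|14=-2
$t2=(-2)&31=30
$t2=30%5=0
$t4=20+4=24
$t6=15+3=18
cmp $t6, 18  (cmp 18,18)
blt top: not taken
sw $t2, (8) → M[8]=0
halt.

0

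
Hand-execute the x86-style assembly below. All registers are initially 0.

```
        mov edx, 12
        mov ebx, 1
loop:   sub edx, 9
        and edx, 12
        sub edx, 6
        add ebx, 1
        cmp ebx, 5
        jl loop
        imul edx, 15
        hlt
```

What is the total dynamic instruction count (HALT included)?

28

edx=12
ebx=1
edx=12-9=3
edx=3&12=0
edx=0-6=-6
ebx=1+1=2
cmp ebx, 5  (cmp 2,5)
jl loop: taken
edx=(-6)-9=-15
edx=(-15)&12=0
edx=0-6=-6
ebx=2+1=3
cmp ebx, 5  (cmp 3,5)
jl loop: taken
edx=(-6)-9=-15
edx=(-15)&12=0
edx=0-6=-6
ebx=3+1=4
cmp ebx, 5  (cmp 4,5)
jl loop: taken
edx=(-6)-9=-15
edx=(-15)&12=0
edx=0-6=-6
ebx=4+1=5
cmp ebx, 5  (cmp 5,5)
jl loop: not taken
edx=(-6)*15=-90
halt.
Total executed instructions: 28.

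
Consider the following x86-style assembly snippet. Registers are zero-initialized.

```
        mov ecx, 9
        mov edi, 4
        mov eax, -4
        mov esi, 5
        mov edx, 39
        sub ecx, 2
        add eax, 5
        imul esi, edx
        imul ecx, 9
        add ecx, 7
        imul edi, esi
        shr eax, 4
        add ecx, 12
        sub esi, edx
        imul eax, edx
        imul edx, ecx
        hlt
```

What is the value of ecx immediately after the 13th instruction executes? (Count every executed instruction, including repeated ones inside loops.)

after mov ecx, 9: ecx=9
after mov edi, 4: edi=4
after mov eax, -4: eax=-4
after mov esi, 5: esi=5
after mov edx, 39: edx=39
after sub ecx, 2: ecx=9-2=7
after add eax, 5: eax=(-4)+5=1
after imul esi, edx: esi=5*39=195
after imul ecx, 9: ecx=7*9=63
after add ecx, 7: ecx=63+7=70
after imul edi, esi: edi=4*195=780
after shr eax, 4: eax=1>>4=0
after add ecx, 12: ecx=70+12=82
After step 13: ecx = 82.

82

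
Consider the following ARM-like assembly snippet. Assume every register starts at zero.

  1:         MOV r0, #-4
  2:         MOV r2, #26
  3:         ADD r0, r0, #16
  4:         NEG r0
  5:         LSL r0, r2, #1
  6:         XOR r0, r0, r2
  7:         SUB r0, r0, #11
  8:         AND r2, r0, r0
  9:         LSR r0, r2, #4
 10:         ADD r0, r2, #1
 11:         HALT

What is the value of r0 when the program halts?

36

after MOV r0, #-4: r0=-4
after MOV r2, #26: r2=26
after ADD r0, r0, #16: r0=(-4)+16=12
after NEG r0: r0=-(12)=-12
after LSL r0, r2, #1: r0=26<<1=52
after XOR r0, r0, r2: r0=52^26=46
after SUB r0, r0, #11: r0=46-11=35
after AND r2, r0, r0: r2=35&35=35
after LSR r0, r2, #4: r0=35>>4=2
after ADD r0, r2, #1: r0=35+1=36
halt.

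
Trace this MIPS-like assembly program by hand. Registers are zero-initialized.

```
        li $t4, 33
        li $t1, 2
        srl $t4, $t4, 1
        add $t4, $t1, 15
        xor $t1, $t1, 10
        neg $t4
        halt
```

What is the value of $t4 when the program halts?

$t4=33
$t1=2
$t4=33>>1=16
$t4=2+15=17
$t1=2^10=8
$t4=-(17)=-17
halt.

-17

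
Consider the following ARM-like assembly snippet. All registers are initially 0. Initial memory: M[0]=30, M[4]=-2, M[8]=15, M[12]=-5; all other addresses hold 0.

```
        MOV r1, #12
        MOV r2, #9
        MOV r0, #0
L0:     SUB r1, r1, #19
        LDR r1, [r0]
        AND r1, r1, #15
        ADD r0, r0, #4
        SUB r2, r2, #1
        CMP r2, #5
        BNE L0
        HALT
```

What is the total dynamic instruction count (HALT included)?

32

r1=12
r2=9
r0=0
r1=12-19=-7
r1=M[0]=30
r1=30&15=14
r0=0+4=4
r2=9-1=8
CMP r2, #5  (cmp 8,5)
BNE L0: taken
r1=14-19=-5
r1=M[4]=-2
r1=(-2)&15=14
r0=4+4=8
r2=8-1=7
CMP r2, #5  (cmp 7,5)
BNE L0: taken
r1=14-19=-5
r1=M[8]=15
r1=15&15=15
r0=8+4=12
r2=7-1=6
CMP r2, #5  (cmp 6,5)
BNE L0: taken
r1=15-19=-4
r1=M[12]=-5
r1=(-5)&15=11
r0=12+4=16
r2=6-1=5
CMP r2, #5  (cmp 5,5)
BNE L0: not taken
halt.
Total executed instructions: 32.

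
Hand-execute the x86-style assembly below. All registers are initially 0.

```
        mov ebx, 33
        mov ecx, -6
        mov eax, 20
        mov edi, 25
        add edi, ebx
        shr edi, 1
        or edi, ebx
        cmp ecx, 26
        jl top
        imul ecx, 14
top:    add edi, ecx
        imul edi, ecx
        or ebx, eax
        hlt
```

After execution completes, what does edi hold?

-330

mov ebx, 33 → ebx=33
mov ecx, -6 → ecx=-6
mov eax, 20 → eax=20
mov edi, 25 → edi=25
add edi, ebx → edi=25+33=58
shr edi, 1 → edi=58>>1=29
or edi, ebx → edi=29|33=61
cmp ecx, 26  (cmp -6,26)
jl top: taken
add edi, ecx → edi=61+(-6)=55
imul edi, ecx → edi=55*(-6)=-330
or ebx, eax → ebx=33|20=53
halt.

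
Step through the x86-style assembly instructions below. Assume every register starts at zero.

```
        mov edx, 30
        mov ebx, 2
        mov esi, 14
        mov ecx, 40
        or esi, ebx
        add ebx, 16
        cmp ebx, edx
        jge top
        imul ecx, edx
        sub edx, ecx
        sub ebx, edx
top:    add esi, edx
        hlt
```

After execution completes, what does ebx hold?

mov edx, 30 → edx=30
mov ebx, 2 → ebx=2
mov esi, 14 → esi=14
mov ecx, 40 → ecx=40
or esi, ebx → esi=14|2=14
add ebx, 16 → ebx=2+16=18
cmp ebx, edx  (cmp 18,30)
jge top: not taken
imul ecx, edx → ecx=40*30=1200
sub edx, ecx → edx=30-1200=-1170
sub ebx, edx → ebx=18-(-1170)=1188
add esi, edx → esi=14+(-1170)=-1156
halt.

1188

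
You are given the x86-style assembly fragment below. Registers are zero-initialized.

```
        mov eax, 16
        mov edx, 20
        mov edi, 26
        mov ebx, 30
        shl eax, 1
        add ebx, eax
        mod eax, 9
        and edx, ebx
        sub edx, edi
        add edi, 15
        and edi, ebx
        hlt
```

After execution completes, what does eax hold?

after mov eax, 16: eax=16
after mov edx, 20: edx=20
after mov edi, 26: edi=26
after mov ebx, 30: ebx=30
after shl eax, 1: eax=16<<1=32
after add ebx, eax: ebx=30+32=62
after mod eax, 9: eax=32%9=5
after and edx, ebx: edx=20&62=20
after sub edx, edi: edx=20-26=-6
after add edi, 15: edi=26+15=41
after and edi, ebx: edi=41&62=40
halt.

5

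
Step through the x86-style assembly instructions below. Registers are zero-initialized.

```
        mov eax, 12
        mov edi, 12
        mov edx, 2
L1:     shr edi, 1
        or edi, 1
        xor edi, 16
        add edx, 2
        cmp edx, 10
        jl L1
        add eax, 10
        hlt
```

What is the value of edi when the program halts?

mov eax, 12 → eax=12
mov edi, 12 → edi=12
mov edx, 2 → edx=2
shr edi, 1 → edi=12>>1=6
or edi, 1 → edi=6|1=7
xor edi, 16 → edi=7^16=23
add edx, 2 → edx=2+2=4
cmp edx, 10  (cmp 4,10)
jl L1: taken
shr edi, 1 → edi=23>>1=11
or edi, 1 → edi=11|1=11
xor edi, 16 → edi=11^16=27
add edx, 2 → edx=4+2=6
cmp edx, 10  (cmp 6,10)
jl L1: taken
shr edi, 1 → edi=27>>1=13
or edi, 1 → edi=13|1=13
xor edi, 16 → edi=13^16=29
add edx, 2 → edx=6+2=8
cmp edx, 10  (cmp 8,10)
jl L1: taken
shr edi, 1 → edi=29>>1=14
or edi, 1 → edi=14|1=15
xor edi, 16 → edi=15^16=31
add edx, 2 → edx=8+2=10
cmp edx, 10  (cmp 10,10)
jl L1: not taken
add eax, 10 → eax=12+10=22
halt.

31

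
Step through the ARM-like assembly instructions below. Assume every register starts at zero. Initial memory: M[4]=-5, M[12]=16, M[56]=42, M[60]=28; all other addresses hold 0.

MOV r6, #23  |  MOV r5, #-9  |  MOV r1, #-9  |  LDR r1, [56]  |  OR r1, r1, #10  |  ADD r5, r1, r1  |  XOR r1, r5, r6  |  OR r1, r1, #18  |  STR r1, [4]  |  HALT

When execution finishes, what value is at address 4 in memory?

MOV r6, #23 → r6=23
MOV r5, #-9 → r5=-9
MOV r1, #-9 → r1=-9
LDR r1, [56] → r1=M[56]=42
OR r1, r1, #10 → r1=42|10=42
ADD r5, r1, r1 → r5=42+42=84
XOR r1, r5, r6 → r1=84^23=67
OR r1, r1, #18 → r1=67|18=83
STR r1, [4] → M[4]=83
halt.

83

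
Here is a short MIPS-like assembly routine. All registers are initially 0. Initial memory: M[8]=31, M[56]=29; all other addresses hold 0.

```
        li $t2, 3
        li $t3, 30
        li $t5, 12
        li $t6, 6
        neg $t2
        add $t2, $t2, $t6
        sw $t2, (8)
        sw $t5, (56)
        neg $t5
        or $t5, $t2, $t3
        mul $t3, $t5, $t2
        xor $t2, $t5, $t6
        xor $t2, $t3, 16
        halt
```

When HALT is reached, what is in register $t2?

after li $t2, 3: $t2=3
after li $t3, 30: $t3=30
after li $t5, 12: $t5=12
after li $t6, 6: $t6=6
after neg $t2: $t2=-(3)=-3
after add $t2, $t2, $t6: $t2=(-3)+6=3
sw $t2, (8) → M[8]=3
sw $t5, (56) → M[56]=12
after neg $t5: $t5=-(12)=-12
after or $t5, $t2, $t3: $t5=3|30=31
after mul $t3, $t5, $t2: $t3=31*3=93
after xor $t2, $t5, $t6: $t2=31^6=25
after xor $t2, $t3, 16: $t2=93^16=77
halt.

77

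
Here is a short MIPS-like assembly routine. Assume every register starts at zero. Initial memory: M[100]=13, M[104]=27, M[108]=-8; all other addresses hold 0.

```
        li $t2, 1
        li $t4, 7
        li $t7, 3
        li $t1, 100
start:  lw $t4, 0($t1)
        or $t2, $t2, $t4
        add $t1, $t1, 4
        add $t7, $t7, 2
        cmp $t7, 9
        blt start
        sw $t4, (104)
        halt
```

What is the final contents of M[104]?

li $t2, 1 → $t2=1
li $t4, 7 → $t4=7
li $t7, 3 → $t7=3
li $t1, 100 → $t1=100
lw $t4, 0($t1) → $t4=M[100]=13
or $t2, $t2, $t4 → $t2=1|13=13
add $t1, $t1, 4 → $t1=100+4=104
add $t7, $t7, 2 → $t7=3+2=5
cmp $t7, 9  (cmp 5,9)
blt start: taken
lw $t4, 0($t1) → $t4=M[104]=27
or $t2, $t2, $t4 → $t2=13|27=31
add $t1, $t1, 4 → $t1=104+4=108
add $t7, $t7, 2 → $t7=5+2=7
cmp $t7, 9  (cmp 7,9)
blt start: taken
lw $t4, 0($t1) → $t4=M[108]=-8
or $t2, $t2, $t4 → $t2=31|(-8)=-1
add $t1, $t1, 4 → $t1=108+4=112
add $t7, $t7, 2 → $t7=7+2=9
cmp $t7, 9  (cmp 9,9)
blt start: not taken
sw $t4, (104) → M[104]=-8
halt.

-8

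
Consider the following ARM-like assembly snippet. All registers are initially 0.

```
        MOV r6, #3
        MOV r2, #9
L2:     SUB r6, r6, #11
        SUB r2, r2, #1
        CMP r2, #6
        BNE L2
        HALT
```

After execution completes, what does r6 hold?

r6=3
r2=9
r6=3-11=-8
r2=9-1=8
CMP r2, #6  (cmp 8,6)
BNE L2: taken
r6=(-8)-11=-19
r2=8-1=7
CMP r2, #6  (cmp 7,6)
BNE L2: taken
r6=(-19)-11=-30
r2=7-1=6
CMP r2, #6  (cmp 6,6)
BNE L2: not taken
halt.

-30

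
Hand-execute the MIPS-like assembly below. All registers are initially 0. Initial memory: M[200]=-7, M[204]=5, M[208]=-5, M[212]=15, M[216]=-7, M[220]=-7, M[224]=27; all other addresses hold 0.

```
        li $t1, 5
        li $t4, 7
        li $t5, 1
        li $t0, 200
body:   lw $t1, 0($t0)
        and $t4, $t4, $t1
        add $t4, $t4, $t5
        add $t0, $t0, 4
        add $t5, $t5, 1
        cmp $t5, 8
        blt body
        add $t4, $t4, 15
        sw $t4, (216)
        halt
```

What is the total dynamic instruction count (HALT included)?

56

li $t1, 5 → $t1=5
li $t4, 7 → $t4=7
li $t5, 1 → $t5=1
li $t0, 200 → $t0=200
lw $t1, 0($t0) → $t1=M[200]=-7
and $t4, $t4, $t1 → $t4=7&(-7)=1
add $t4, $t4, $t5 → $t4=1+1=2
add $t0, $t0, 4 → $t0=200+4=204
add $t5, $t5, 1 → $t5=1+1=2
cmp $t5, 8  (cmp 2,8)
blt body: taken
lw $t1, 0($t0) → $t1=M[204]=5
and $t4, $t4, $t1 → $t4=2&5=0
add $t4, $t4, $t5 → $t4=0+2=2
add $t0, $t0, 4 → $t0=204+4=208
add $t5, $t5, 1 → $t5=2+1=3
cmp $t5, 8  (cmp 3,8)
blt body: taken
lw $t1, 0($t0) → $t1=M[208]=-5
and $t4, $t4, $t1 → $t4=2&(-5)=2
add $t4, $t4, $t5 → $t4=2+3=5
add $t0, $t0, 4 → $t0=208+4=212
add $t5, $t5, 1 → $t5=3+1=4
cmp $t5, 8  (cmp 4,8)
blt body: taken
lw $t1, 0($t0) → $t1=M[212]=15
and $t4, $t4, $t1 → $t4=5&15=5
add $t4, $t4, $t5 → $t4=5+4=9
add $t0, $t0, 4 → $t0=212+4=216
add $t5, $t5, 1 → $t5=4+1=5
cmp $t5, 8  (cmp 5,8)
blt body: taken
lw $t1, 0($t0) → $t1=M[216]=-7
and $t4, $t4, $t1 → $t4=9&(-7)=9
add $t4, $t4, $t5 → $t4=9+5=14
add $t0, $t0, 4 → $t0=216+4=220
add $t5, $t5, 1 → $t5=5+1=6
cmp $t5, 8  (cmp 6,8)
blt body: taken
lw $t1, 0($t0) → $t1=M[220]=-7
and $t4, $t4, $t1 → $t4=14&(-7)=8
add $t4, $t4, $t5 → $t4=8+6=14
add $t0, $t0, 4 → $t0=220+4=224
add $t5, $t5, 1 → $t5=6+1=7
cmp $t5, 8  (cmp 7,8)
blt body: taken
lw $t1, 0($t0) → $t1=M[224]=27
and $t4, $t4, $t1 → $t4=14&27=10
add $t4, $t4, $t5 → $t4=10+7=17
add $t0, $t0, 4 → $t0=224+4=228
add $t5, $t5, 1 → $t5=7+1=8
cmp $t5, 8  (cmp 8,8)
blt body: not taken
add $t4, $t4, 15 → $t4=17+15=32
sw $t4, (216) → M[216]=32
halt.
Total executed instructions: 56.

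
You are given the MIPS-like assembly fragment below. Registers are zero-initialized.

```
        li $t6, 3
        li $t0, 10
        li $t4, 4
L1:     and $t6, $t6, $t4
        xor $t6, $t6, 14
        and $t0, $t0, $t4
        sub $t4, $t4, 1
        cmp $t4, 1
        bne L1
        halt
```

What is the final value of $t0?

0

$t6=3
$t0=10
$t4=4
$t6=3&4=0
$t6=0^14=14
$t0=10&4=0
$t4=4-1=3
cmp $t4, 1  (cmp 3,1)
bne L1: taken
$t6=14&3=2
$t6=2^14=12
$t0=0&3=0
$t4=3-1=2
cmp $t4, 1  (cmp 2,1)
bne L1: taken
$t6=12&2=0
$t6=0^14=14
$t0=0&2=0
$t4=2-1=1
cmp $t4, 1  (cmp 1,1)
bne L1: not taken
halt.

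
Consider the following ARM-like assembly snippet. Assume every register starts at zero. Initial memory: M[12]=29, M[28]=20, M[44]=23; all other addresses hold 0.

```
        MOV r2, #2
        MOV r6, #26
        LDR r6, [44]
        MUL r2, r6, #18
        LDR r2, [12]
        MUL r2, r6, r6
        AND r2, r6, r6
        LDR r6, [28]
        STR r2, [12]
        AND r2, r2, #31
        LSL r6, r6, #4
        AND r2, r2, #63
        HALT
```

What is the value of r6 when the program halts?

320

r2=2
r6=26
r6=M[44]=23
r2=23*18=414
r2=M[12]=29
r2=23*23=529
r2=23&23=23
r6=M[28]=20
STR r2, [12] → M[12]=23
r2=23&31=23
r6=20<<4=320
r2=23&63=23
halt.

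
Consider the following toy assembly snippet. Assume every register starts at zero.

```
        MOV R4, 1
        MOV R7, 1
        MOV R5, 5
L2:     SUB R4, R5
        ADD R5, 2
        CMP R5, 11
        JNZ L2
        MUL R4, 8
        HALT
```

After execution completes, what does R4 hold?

-160

after MOV R4, 1: R4=1
after MOV R7, 1: R7=1
after MOV R5, 5: R5=5
after SUB R4, R5: R4=1-5=-4
after ADD R5, 2: R5=5+2=7
CMP R5, 11  (cmp 7,11)
JNZ L2: taken
after SUB R4, R5: R4=(-4)-7=-11
after ADD R5, 2: R5=7+2=9
CMP R5, 11  (cmp 9,11)
JNZ L2: taken
after SUB R4, R5: R4=(-11)-9=-20
after ADD R5, 2: R5=9+2=11
CMP R5, 11  (cmp 11,11)
JNZ L2: not taken
after MUL R4, 8: R4=(-20)*8=-160
halt.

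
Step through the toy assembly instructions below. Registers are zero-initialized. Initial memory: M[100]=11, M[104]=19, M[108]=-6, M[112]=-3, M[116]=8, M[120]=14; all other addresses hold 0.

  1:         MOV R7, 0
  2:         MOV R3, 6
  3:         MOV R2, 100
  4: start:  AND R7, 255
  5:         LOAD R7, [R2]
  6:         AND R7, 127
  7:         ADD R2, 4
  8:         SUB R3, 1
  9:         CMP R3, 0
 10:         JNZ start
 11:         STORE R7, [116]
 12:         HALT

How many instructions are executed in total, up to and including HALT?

MOV R7, 0 → R7=0
MOV R3, 6 → R3=6
MOV R2, 100 → R2=100
AND R7, 255 → R7=0&255=0
LOAD R7, [R2] → R7=M[100]=11
AND R7, 127 → R7=11&127=11
ADD R2, 4 → R2=100+4=104
SUB R3, 1 → R3=6-1=5
CMP R3, 0  (cmp 5,0)
JNZ start: taken
AND R7, 255 → R7=11&255=11
LOAD R7, [R2] → R7=M[104]=19
AND R7, 127 → R7=19&127=19
ADD R2, 4 → R2=104+4=108
SUB R3, 1 → R3=5-1=4
CMP R3, 0  (cmp 4,0)
JNZ start: taken
AND R7, 255 → R7=19&255=19
LOAD R7, [R2] → R7=M[108]=-6
AND R7, 127 → R7=(-6)&127=122
ADD R2, 4 → R2=108+4=112
SUB R3, 1 → R3=4-1=3
CMP R3, 0  (cmp 3,0)
JNZ start: taken
AND R7, 255 → R7=122&255=122
LOAD R7, [R2] → R7=M[112]=-3
AND R7, 127 → R7=(-3)&127=125
ADD R2, 4 → R2=112+4=116
SUB R3, 1 → R3=3-1=2
CMP R3, 0  (cmp 2,0)
JNZ start: taken
AND R7, 255 → R7=125&255=125
LOAD R7, [R2] → R7=M[116]=8
AND R7, 127 → R7=8&127=8
ADD R2, 4 → R2=116+4=120
SUB R3, 1 → R3=2-1=1
CMP R3, 0  (cmp 1,0)
JNZ start: taken
AND R7, 255 → R7=8&255=8
LOAD R7, [R2] → R7=M[120]=14
AND R7, 127 → R7=14&127=14
ADD R2, 4 → R2=120+4=124
SUB R3, 1 → R3=1-1=0
CMP R3, 0  (cmp 0,0)
JNZ start: not taken
STORE R7, [116] → M[116]=14
halt.
Total executed instructions: 47.

47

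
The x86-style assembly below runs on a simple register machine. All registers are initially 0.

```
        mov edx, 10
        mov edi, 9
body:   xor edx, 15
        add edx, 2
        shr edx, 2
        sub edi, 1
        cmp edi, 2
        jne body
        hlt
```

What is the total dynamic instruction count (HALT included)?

mov edx, 10 → edx=10
mov edi, 9 → edi=9
xor edx, 15 → edx=10^15=5
add edx, 2 → edx=5+2=7
shr edx, 2 → edx=7>>2=1
sub edi, 1 → edi=9-1=8
cmp edi, 2  (cmp 8,2)
jne body: taken
xor edx, 15 → edx=1^15=14
add edx, 2 → edx=14+2=16
shr edx, 2 → edx=16>>2=4
sub edi, 1 → edi=8-1=7
cmp edi, 2  (cmp 7,2)
jne body: taken
xor edx, 15 → edx=4^15=11
add edx, 2 → edx=11+2=13
shr edx, 2 → edx=13>>2=3
sub edi, 1 → edi=7-1=6
cmp edi, 2  (cmp 6,2)
jne body: taken
xor edx, 15 → edx=3^15=12
add edx, 2 → edx=12+2=14
shr edx, 2 → edx=14>>2=3
sub edi, 1 → edi=6-1=5
cmp edi, 2  (cmp 5,2)
jne body: taken
xor edx, 15 → edx=3^15=12
add edx, 2 → edx=12+2=14
shr edx, 2 → edx=14>>2=3
sub edi, 1 → edi=5-1=4
cmp edi, 2  (cmp 4,2)
jne body: taken
xor edx, 15 → edx=3^15=12
add edx, 2 → edx=12+2=14
shr edx, 2 → edx=14>>2=3
sub edi, 1 → edi=4-1=3
cmp edi, 2  (cmp 3,2)
jne body: taken
xor edx, 15 → edx=3^15=12
add edx, 2 → edx=12+2=14
shr edx, 2 → edx=14>>2=3
sub edi, 1 → edi=3-1=2
cmp edi, 2  (cmp 2,2)
jne body: not taken
halt.
Total executed instructions: 45.

45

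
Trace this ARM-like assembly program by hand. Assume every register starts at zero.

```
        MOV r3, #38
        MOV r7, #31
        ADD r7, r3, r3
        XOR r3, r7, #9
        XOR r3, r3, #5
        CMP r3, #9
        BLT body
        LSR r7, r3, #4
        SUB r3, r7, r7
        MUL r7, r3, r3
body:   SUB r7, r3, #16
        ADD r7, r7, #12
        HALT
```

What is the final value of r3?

r3=38
r7=31
r7=38+38=76
r3=76^9=69
r3=69^5=64
CMP r3, #9  (cmp 64,9)
BLT body: not taken
r7=64>>4=4
r3=4-4=0
r7=0*0=0
r7=0-16=-16
r7=(-16)+12=-4
halt.

0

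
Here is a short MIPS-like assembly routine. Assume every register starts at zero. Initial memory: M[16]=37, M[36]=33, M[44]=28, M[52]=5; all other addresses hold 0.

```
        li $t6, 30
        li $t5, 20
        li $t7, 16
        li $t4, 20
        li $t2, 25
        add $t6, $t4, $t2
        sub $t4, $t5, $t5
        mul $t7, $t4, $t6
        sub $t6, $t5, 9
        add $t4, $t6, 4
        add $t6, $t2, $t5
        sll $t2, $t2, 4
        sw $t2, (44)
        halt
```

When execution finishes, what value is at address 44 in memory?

400

after li $t6, 30: $t6=30
after li $t5, 20: $t5=20
after li $t7, 16: $t7=16
after li $t4, 20: $t4=20
after li $t2, 25: $t2=25
after add $t6, $t4, $t2: $t6=20+25=45
after sub $t4, $t5, $t5: $t4=20-20=0
after mul $t7, $t4, $t6: $t7=0*45=0
after sub $t6, $t5, 9: $t6=20-9=11
after add $t4, $t6, 4: $t4=11+4=15
after add $t6, $t2, $t5: $t6=25+20=45
after sll $t2, $t2, 4: $t2=25<<4=400
sw $t2, (44) → M[44]=400
halt.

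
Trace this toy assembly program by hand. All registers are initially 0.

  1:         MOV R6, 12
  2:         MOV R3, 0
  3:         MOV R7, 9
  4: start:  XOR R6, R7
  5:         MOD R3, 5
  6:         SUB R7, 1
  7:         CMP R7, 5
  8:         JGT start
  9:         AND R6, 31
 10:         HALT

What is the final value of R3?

0

MOV R6, 12 → R6=12
MOV R3, 0 → R3=0
MOV R7, 9 → R7=9
XOR R6, R7 → R6=12^9=5
MOD R3, 5 → R3=0%5=0
SUB R7, 1 → R7=9-1=8
CMP R7, 5  (cmp 8,5)
JGT start: taken
XOR R6, R7 → R6=5^8=13
MOD R3, 5 → R3=0%5=0
SUB R7, 1 → R7=8-1=7
CMP R7, 5  (cmp 7,5)
JGT start: taken
XOR R6, R7 → R6=13^7=10
MOD R3, 5 → R3=0%5=0
SUB R7, 1 → R7=7-1=6
CMP R7, 5  (cmp 6,5)
JGT start: taken
XOR R6, R7 → R6=10^6=12
MOD R3, 5 → R3=0%5=0
SUB R7, 1 → R7=6-1=5
CMP R7, 5  (cmp 5,5)
JGT start: not taken
AND R6, 31 → R6=12&31=12
halt.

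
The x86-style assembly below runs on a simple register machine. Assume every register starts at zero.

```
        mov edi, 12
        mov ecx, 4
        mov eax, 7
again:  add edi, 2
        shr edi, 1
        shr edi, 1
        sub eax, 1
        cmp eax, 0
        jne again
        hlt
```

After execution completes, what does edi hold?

after mov edi, 12: edi=12
after mov ecx, 4: ecx=4
after mov eax, 7: eax=7
after add edi, 2: edi=12+2=14
after shr edi, 1: edi=14>>1=7
after shr edi, 1: edi=7>>1=3
after sub eax, 1: eax=7-1=6
cmp eax, 0  (cmp 6,0)
jne again: taken
after add edi, 2: edi=3+2=5
after shr edi, 1: edi=5>>1=2
after shr edi, 1: edi=2>>1=1
after sub eax, 1: eax=6-1=5
cmp eax, 0  (cmp 5,0)
jne again: taken
after add edi, 2: edi=1+2=3
after shr edi, 1: edi=3>>1=1
after shr edi, 1: edi=1>>1=0
after sub eax, 1: eax=5-1=4
cmp eax, 0  (cmp 4,0)
jne again: taken
after add edi, 2: edi=0+2=2
after shr edi, 1: edi=2>>1=1
after shr edi, 1: edi=1>>1=0
after sub eax, 1: eax=4-1=3
cmp eax, 0  (cmp 3,0)
jne again: taken
after add edi, 2: edi=0+2=2
after shr edi, 1: edi=2>>1=1
after shr edi, 1: edi=1>>1=0
after sub eax, 1: eax=3-1=2
cmp eax, 0  (cmp 2,0)
jne again: taken
after add edi, 2: edi=0+2=2
after shr edi, 1: edi=2>>1=1
after shr edi, 1: edi=1>>1=0
after sub eax, 1: eax=2-1=1
cmp eax, 0  (cmp 1,0)
jne again: taken
after add edi, 2: edi=0+2=2
after shr edi, 1: edi=2>>1=1
after shr edi, 1: edi=1>>1=0
after sub eax, 1: eax=1-1=0
cmp eax, 0  (cmp 0,0)
jne again: not taken
halt.

0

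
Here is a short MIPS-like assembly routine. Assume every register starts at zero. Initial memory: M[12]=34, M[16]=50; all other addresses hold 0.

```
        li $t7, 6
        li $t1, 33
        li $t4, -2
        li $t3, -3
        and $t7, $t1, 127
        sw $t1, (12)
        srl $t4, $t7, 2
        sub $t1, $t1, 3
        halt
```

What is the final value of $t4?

li $t7, 6 → $t7=6
li $t1, 33 → $t1=33
li $t4, -2 → $t4=-2
li $t3, -3 → $t3=-3
and $t7, $t1, 127 → $t7=33&127=33
sw $t1, (12) → M[12]=33
srl $t4, $t7, 2 → $t4=33>>2=8
sub $t1, $t1, 3 → $t1=33-3=30
halt.

8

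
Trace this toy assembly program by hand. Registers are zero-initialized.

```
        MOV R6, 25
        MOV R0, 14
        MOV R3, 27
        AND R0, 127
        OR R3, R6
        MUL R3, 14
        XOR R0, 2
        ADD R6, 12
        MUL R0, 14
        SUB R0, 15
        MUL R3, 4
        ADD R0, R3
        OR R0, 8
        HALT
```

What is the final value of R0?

1673

MOV R6, 25 → R6=25
MOV R0, 14 → R0=14
MOV R3, 27 → R3=27
AND R0, 127 → R0=14&127=14
OR R3, R6 → R3=27|25=27
MUL R3, 14 → R3=27*14=378
XOR R0, 2 → R0=14^2=12
ADD R6, 12 → R6=25+12=37
MUL R0, 14 → R0=12*14=168
SUB R0, 15 → R0=168-15=153
MUL R3, 4 → R3=378*4=1512
ADD R0, R3 → R0=153+1512=1665
OR R0, 8 → R0=1665|8=1673
halt.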